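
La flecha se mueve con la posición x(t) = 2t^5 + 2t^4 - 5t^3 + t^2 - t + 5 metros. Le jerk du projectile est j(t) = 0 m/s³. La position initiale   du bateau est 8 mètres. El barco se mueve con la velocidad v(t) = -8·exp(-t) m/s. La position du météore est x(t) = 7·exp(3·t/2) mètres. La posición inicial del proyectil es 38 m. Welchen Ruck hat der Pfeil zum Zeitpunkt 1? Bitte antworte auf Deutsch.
Wir müssen unsere Gleichung für die Position x(t) = 2·t^5 + 2·t^4 - 5·t^3 + t^2 - t + 5 3-mal ableiten. Durch Ableiten von der Position erhalten wir die Geschwindigkeit: v(t) = 10·t^4 + 8·t^3 - 15·t^2 + 2·t - 1. Mit d/dt von v(t) finden wir a(t) = 40·t^3 + 24·t^2 - 30·t + 2. Durch Ableiten von der Beschleunigung erhalten wir den Ruck: j(t) = 120·t^2 + 48·t - 30. Aus der Gleichung für den Ruck j(t) = 120·t^2 + 48·t - 30, setzen wir t = 1 ein und erhalten j = 138.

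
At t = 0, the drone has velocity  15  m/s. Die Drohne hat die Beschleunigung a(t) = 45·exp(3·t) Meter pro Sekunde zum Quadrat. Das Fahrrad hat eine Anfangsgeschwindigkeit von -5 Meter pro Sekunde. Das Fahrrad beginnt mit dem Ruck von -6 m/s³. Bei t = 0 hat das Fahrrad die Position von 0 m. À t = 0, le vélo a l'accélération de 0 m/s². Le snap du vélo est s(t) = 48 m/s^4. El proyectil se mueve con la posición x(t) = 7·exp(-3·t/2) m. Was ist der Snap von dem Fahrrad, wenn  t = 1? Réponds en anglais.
Using s(t) = 48 and substituting t = 1, we find s = 48.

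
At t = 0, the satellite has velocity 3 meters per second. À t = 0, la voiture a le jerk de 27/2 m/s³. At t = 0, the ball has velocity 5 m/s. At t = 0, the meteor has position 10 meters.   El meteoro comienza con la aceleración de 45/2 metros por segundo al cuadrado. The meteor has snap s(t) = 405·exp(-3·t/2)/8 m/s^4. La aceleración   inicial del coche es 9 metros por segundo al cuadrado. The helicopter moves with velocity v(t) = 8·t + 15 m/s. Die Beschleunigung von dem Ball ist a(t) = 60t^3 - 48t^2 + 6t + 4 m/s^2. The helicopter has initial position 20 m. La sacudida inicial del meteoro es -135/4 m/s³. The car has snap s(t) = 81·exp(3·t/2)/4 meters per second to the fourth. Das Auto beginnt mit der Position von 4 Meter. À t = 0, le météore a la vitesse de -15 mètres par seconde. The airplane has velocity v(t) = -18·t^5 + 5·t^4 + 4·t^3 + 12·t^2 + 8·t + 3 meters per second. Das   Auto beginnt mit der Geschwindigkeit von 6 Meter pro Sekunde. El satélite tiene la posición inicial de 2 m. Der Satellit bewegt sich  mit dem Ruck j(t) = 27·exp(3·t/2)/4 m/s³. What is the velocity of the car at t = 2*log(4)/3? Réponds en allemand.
Ausgehend von dem Snap s(t) = 81·exp(3·t/2)/4, nehmen wir 3 Integrale. Das Integral von dem Snap ist der Ruck. Mit j(0) = 27/2 erhalten wir j(t) = 27·exp(3·t/2)/2. Mit ∫j(t)dt und Anwendung von a(0) = 9, finden wir a(t) = 9·exp(3·t/2). Durch Integration von der Beschleunigung und Verwendung der Anfangsbedingung v(0) = 6, erhalten wir v(t) = 6·exp(3·t/2). Wir haben die Geschwindigkeit v(t) = 6·exp(3·t/2). Durch Einsetzen von t = 2*log(4)/3: v(2*log(4)/3) = 24.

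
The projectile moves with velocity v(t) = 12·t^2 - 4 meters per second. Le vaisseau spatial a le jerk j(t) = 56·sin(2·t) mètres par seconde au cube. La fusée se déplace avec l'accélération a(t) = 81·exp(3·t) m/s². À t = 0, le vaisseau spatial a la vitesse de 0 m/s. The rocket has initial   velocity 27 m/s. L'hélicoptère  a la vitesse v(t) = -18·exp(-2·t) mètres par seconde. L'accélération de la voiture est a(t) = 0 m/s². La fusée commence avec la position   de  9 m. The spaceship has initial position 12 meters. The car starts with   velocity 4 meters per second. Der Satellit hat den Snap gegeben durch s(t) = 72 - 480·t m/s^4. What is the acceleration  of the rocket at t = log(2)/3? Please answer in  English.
From the given acceleration equation a(t) = 81·exp(3·t), we substitute t = log(2)/3 to get a = 162.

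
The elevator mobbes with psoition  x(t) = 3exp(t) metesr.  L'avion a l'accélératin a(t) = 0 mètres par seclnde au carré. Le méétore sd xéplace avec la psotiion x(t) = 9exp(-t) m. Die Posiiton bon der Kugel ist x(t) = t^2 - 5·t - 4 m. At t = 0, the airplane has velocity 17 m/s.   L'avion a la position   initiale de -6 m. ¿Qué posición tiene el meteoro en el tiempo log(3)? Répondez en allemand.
Wir haben die Position x(t) = 9·exp(-t). Durch Einsetzen von t = log(3): x(log(3)) = 3.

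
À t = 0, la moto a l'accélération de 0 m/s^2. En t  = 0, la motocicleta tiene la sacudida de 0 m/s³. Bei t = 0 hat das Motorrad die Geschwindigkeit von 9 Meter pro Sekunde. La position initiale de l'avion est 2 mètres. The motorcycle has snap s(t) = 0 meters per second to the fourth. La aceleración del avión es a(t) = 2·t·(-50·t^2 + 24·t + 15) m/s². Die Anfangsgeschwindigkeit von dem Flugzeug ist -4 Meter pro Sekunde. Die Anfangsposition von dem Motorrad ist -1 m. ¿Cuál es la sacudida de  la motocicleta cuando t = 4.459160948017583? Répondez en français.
Nous devons trouver la primitive de notre équation du snap s(t) = 0 1 fois. L'intégrale du snap est le jerk. En utilisant j(0) = 0, nous obtenons j(t) = 0. De l'équation du jerk j(t) = 0, nous substituons t = 4.459160948017583 pour obtenir j = 0.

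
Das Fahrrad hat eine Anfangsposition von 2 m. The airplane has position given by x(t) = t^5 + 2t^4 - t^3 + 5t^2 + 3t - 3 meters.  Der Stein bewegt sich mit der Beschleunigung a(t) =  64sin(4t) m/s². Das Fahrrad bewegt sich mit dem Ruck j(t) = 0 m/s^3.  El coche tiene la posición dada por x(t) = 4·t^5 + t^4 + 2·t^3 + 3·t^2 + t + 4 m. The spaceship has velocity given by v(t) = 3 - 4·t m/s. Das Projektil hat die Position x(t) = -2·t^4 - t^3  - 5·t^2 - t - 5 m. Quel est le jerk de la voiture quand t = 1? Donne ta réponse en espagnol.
Partiendo de la posición x(t) = 4·t^5 + t^4 + 2·t^3 + 3·t^2 + t + 4, tomamos 3 derivadas. Tomando d/dt de x(t), encontramos v(t) = 20·t^4 + 4·t^3 + 6·t^2 + 6·t + 1. La derivada de la velocidad da la aceleración: a(t) = 80·t^3 + 12·t^2 + 12·t + 6. Derivando la aceleración, obtenemos la sacudida: j(t) = 240·t^2 + 24·t + 12. Tenemos la sacudida j(t) = 240·t^2 + 24·t + 12. Sustituyendo t = 1: j(1) = 276.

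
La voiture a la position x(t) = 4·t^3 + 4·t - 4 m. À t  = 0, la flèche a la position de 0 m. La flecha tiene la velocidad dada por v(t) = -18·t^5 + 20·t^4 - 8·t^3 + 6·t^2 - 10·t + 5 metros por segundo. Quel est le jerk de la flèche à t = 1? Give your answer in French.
Nous devons dériver notre équation de la vitesse v(t) = -18·t^5 + 20·t^4 - 8·t^3 + 6·t^2 - 10·t + 5 2 fois. En dérivant la vitesse, nous obtenons l'accélération: a(t) = -90·t^4 + 80·t^3 - 24·t^2 + 12·t - 10. En prenant d/dt de a(t), nous trouvons j(t) = -360·t^3 + 240·t^2 - 48·t + 12. En utilisant j(t) = -360·t^3 + 240·t^2 - 48·t + 12 et en substituant t = 1, nous trouvons j = -156.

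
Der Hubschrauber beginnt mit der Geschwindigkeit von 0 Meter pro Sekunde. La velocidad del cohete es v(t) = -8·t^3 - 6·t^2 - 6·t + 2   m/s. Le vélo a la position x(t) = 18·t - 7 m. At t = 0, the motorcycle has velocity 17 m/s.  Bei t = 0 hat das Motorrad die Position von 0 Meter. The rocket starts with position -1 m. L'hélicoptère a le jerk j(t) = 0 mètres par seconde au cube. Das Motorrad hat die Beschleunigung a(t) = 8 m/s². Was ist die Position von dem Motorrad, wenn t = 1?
Wir müssen das Integral unserer Gleichung für die Beschleunigung a(t) = 8 2-mal finden. Das Integral von der Beschleunigung, mit v(0) = 17, ergibt die Geschwindigkeit: v(t) = 8·t + 17. Durch Integration von der Geschwindigkeit und Verwendung der Anfangsbedingung x(0) = 0, erhalten wir x(t) = 4·t^2 + 17·t. Aus der Gleichung für die Position x(t) = 4·t^2 + 17·t, setzen wir t = 1 ein und erhalten x = 21.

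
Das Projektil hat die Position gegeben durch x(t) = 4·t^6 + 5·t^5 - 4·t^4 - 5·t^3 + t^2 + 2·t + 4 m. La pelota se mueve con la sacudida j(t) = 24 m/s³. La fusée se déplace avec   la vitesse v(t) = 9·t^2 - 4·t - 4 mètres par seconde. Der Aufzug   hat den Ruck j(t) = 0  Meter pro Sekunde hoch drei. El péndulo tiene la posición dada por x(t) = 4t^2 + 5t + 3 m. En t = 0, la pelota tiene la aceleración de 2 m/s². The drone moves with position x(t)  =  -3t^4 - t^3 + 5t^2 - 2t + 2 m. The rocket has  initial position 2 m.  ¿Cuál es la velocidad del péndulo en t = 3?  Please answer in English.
Starting from position x(t) = 4·t^2 + 5·t + 3, we take 1 derivative. The derivative of position gives velocity: v(t) = 8·t + 5. From the given velocity equation v(t) = 8·t + 5, we substitute t = 3 to get v = 29.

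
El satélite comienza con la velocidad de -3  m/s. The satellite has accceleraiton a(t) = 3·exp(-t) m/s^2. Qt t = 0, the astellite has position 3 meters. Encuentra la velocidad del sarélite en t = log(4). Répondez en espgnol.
Partiendo de la aceleración a(t) = 3·exp(-t), tomamos 1 integral. La integral de la aceleración es la velocidad. Usando v(0) = -3, obtenemos v(t) = -3·exp(-t). De la ecuación de la velocidad v(t) = -3·exp(-t), sustituimos t = log(4) para obtener v = -3/4.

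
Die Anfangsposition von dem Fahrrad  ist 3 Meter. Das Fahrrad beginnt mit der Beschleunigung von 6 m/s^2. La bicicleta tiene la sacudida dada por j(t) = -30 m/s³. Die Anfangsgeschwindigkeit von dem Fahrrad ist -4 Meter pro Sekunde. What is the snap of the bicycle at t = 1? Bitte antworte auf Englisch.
We must differentiate our jerk equation j(t) = -30 1 time. The derivative of jerk gives snap: s(t) = 0. From the given snap equation s(t) = 0, we substitute t = 1 to get s = 0.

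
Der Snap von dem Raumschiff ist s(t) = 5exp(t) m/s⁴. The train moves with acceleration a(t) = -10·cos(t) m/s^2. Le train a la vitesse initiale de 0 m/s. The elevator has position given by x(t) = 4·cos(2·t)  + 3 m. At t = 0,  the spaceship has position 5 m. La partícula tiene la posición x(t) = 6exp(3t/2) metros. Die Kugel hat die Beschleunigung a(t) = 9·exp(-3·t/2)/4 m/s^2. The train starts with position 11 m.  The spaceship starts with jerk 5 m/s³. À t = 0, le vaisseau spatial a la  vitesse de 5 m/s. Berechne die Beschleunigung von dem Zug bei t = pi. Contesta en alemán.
Wir haben die Beschleunigung a(t) = -10·cos(t). Durch Einsetzen von t = pi: a(pi) = 10.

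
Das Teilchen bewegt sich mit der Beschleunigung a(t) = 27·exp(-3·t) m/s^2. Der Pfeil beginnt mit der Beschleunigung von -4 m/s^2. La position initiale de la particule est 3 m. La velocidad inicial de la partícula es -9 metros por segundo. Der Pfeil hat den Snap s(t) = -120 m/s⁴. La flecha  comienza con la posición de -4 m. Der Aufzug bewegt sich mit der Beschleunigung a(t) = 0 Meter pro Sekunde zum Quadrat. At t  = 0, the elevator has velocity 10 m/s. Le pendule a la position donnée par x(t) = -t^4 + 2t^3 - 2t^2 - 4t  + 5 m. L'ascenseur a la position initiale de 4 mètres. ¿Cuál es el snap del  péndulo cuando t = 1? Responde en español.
Para resolver esto, necesitamos tomar 4 derivadas de nuestra ecuación de la posición x(t) = -t^4 + 2·t^3 - 2·t^2 - 4·t + 5. Derivando la posición, obtenemos la velocidad: v(t) = -4·t^3 + 6·t^2 - 4·t - 4. Derivando la velocidad, obtenemos la aceleración: a(t) = -12·t^2 + 12·t - 4. La derivada de la aceleración da la sacudida: j(t) = 12 - 24·t. La derivada de la sacudida da el snap: s(t) = -24. Tenemos el snap s(t) = -24. Sustituyendo t = 1: s(1) = -24.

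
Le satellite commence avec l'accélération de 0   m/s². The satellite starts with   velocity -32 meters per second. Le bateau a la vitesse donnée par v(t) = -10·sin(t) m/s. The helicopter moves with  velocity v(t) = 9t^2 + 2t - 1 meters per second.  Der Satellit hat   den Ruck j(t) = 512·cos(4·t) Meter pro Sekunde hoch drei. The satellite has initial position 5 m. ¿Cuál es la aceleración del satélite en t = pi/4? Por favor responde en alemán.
Wir müssen das Integral unserer Gleichung für den Ruck j(t) = 512·cos(4·t) 1-mal finden. Durch Integration von dem Ruck und Verwendung der Anfangsbedingung a(0) = 0, erhalten wir a(t) = 128·sin(4·t). Aus der Gleichung für die Beschleunigung a(t) = 128·sin(4·t), setzen wir t = pi/4 ein und erhalten a = 0.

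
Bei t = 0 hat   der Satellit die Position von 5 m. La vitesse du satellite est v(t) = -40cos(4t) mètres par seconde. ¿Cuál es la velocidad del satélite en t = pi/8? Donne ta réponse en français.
En utilisant v(t) = -40·cos(4·t) et en substituant t = pi/8, nous trouvons v = 0.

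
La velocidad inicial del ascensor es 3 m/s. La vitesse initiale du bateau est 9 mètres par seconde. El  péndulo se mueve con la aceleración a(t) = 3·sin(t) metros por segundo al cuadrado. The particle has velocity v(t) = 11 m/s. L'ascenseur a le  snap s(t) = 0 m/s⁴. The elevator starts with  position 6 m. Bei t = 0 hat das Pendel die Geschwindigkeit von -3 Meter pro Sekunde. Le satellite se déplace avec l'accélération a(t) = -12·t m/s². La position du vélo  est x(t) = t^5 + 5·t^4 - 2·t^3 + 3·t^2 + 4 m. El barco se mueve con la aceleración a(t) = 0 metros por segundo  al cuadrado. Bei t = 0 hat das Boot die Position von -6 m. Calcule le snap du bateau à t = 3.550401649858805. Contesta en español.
Debemos derivar nuestra ecuación de la aceleración a(t) = 0 2 veces. La derivada de la aceleración da la sacudida: j(t) = 0. Derivando la sacudida, obtenemos el snap: s(t) = 0. Usando s(t) = 0 y sustituyendo t = 3.550401649858805, encontramos s = 0.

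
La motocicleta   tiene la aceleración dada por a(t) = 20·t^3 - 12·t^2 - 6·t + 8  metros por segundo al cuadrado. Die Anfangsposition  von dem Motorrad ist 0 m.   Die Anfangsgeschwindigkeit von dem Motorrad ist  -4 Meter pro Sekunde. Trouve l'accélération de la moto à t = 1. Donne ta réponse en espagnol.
Tenemos la aceleración a(t) = 20·t^3 - 12·t^2 - 6·t + 8. Sustituyendo t = 1: a(1) = 10.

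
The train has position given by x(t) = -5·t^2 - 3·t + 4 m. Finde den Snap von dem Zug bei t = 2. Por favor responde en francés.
Nous devons dériver notre équation de la position x(t) = -5·t^2 - 3·t + 4 4 fois. En prenant d/dt de x(t), nous trouvons v(t) = -10·t - 3. La dérivée de la vitesse donne l'accélération: a(t) = -10. En dérivant l'accélération, nous obtenons le jerk: j(t) = 0. La dérivée du jerk donne le snap: s(t) = 0. En utilisant s(t) = 0 et en substituant t = 2, nous trouvons s = 0.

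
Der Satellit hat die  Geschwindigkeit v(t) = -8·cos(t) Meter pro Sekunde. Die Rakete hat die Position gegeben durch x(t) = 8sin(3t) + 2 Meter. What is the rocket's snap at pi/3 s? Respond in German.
Um dies zu lösen, müssen wir 4 Ableitungen unserer Gleichung für die Position x(t) = 8·sin(3·t) + 2 nehmen. Die Ableitung von der Position ergibt die Geschwindigkeit: v(t) = 24·cos(3·t). Die Ableitung von der Geschwindigkeit ergibt die Beschleunigung: a(t) = -72·sin(3·t). Mit d/dt von a(t) finden wir j(t) = -216·cos(3·t). Durch Ableiten von dem Ruck erhalten wir den Snap: s(t) = 648·sin(3·t). Aus der Gleichung für den Snap s(t) = 648·sin(3·t), setzen wir t = pi/3 ein und erhalten s = 0.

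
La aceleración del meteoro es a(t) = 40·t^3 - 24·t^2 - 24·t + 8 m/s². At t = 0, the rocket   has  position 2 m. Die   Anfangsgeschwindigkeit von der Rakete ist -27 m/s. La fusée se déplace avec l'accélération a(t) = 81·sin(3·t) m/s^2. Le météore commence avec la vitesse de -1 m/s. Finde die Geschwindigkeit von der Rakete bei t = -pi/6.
Wir müssen unsere Gleichung für die Beschleunigung a(t) = 81·sin(3·t) 1-mal integrieren. Mit ∫a(t)dt und Anwendung von v(0) = -27, finden wir v(t) = -27·cos(3·t). Wir haben die Geschwindigkeit v(t) = -27·cos(3·t). Durch Einsetzen von t = -pi/6: v(-pi/6) = 0.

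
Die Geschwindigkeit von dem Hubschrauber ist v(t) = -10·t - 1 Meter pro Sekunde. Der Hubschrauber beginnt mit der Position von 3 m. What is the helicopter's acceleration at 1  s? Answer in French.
En partant de la vitesse v(t) = -10·t - 1, nous prenons 1 dérivée. La dérivée de la vitesse donne l'accélération: a(t) = -10. En utilisant a(t) = -10 et en substituant t = 1, nous trouvons a = -10.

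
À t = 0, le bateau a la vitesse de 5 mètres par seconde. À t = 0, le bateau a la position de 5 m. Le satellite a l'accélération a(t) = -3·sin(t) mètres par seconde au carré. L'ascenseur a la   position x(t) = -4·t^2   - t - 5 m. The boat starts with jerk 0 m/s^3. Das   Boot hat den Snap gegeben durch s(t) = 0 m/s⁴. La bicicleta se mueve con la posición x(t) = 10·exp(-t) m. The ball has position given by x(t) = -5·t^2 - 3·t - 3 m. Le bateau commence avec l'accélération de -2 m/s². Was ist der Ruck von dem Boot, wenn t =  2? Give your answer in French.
Nous devons intégrer notre équation du snap s(t) = 0 1 fois. L'intégrale du snap, avec j(0) = 0, donne le jerk: j(t) = 0. Nous avons le jerk j(t) = 0. En substituant t = 2: j(2) = 0.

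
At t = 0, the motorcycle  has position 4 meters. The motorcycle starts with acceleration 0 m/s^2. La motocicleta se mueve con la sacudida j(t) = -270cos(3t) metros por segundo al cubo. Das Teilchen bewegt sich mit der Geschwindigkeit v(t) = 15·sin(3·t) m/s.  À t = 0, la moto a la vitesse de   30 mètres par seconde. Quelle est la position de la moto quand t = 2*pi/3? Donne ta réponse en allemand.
Ausgehend von dem Ruck j(t) = -270·cos(3·t), nehmen wir 3 Integrale. Durch Integration von dem Ruck und Verwendung der Anfangsbedingung a(0) = 0, erhalten wir a(t) = -90·sin(3·t). Das Integral von der Beschleunigung ist die Geschwindigkeit. Mit v(0) = 30 erhalten wir v(t) = 30·cos(3·t). Das Integral von der Geschwindigkeit ist die Position. Mit x(0) = 4 erhalten wir x(t) = 10·sin(3·t) + 4. Mit x(t) = 10·sin(3·t) + 4 und Einsetzen von t = 2*pi/3, finden wir x = 4.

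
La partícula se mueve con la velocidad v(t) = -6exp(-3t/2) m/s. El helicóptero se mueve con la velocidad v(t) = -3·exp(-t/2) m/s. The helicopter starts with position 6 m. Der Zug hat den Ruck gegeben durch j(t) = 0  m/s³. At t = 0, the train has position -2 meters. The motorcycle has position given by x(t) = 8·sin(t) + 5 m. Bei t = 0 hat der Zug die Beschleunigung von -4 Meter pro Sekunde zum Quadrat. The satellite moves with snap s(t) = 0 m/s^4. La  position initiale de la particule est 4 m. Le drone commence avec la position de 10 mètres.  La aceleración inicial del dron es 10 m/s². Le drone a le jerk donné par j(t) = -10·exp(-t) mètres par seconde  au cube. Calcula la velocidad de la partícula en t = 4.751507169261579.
Tenemos la velocidad v(t) = -6·exp(-3·t/2). Sustituyendo t = 4.751507169261579: v(4.751507169261579) = -0.00481749457073567.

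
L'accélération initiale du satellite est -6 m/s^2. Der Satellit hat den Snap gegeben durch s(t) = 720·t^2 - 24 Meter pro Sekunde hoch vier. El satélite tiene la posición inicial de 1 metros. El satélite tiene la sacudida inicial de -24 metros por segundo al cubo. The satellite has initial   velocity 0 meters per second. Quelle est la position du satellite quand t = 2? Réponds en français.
Nous devons trouver l'intégrale de notre équation du snap s(t) = 720·t^2 - 24 4 fois. En prenant ∫s(t)dt et en appliquant j(0) = -24, nous trouvons j(t) = 240·t^3 - 24·t - 24. La primitive du jerk est l'accélération. En utilisant a(0) = -6, nous obtenons a(t) = 60·t^4 - 12·t^2 - 24·t - 6. La primitive de l'accélération, avec v(0) = 0, donne la vitesse: v(t) = 2·t·(6·t^4 - 2·t^2 - 6·t - 3). En intégrant la vitesse et en utilisant la condition initiale x(0) = 1, nous obtenons x(t) = 2·t^6 - t^4 - 4·t^3 - 3·t^2 + 1. Nous avons la position x(t) = 2·t^6 - t^4 - 4·t^3 - 3·t^2 + 1. En substituant t = 2: x(2) = 69.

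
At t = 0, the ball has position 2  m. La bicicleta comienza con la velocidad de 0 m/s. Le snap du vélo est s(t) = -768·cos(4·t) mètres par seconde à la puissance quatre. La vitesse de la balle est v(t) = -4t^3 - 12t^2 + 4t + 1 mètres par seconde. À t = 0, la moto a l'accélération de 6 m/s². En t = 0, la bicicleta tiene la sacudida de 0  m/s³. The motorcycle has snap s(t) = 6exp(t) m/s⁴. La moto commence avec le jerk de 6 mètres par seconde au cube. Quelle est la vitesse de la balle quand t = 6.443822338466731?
De l'équation de la vitesse v(t) = -4·t^3 - 12·t^2 + 4·t + 1, nous substituons t = 6.443822338466731 pour obtenir v = -1541.76224554757.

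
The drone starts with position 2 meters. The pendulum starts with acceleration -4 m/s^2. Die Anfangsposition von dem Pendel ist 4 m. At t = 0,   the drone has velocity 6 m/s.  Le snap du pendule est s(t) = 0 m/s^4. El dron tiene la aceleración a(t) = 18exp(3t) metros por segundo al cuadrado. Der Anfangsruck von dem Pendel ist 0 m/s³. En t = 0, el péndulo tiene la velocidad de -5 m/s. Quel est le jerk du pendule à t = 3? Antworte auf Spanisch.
Necesitamos integrar nuestra ecuación del snap s(t) = 0 1 vez. La integral del snap es la sacudida. Usando j(0) = 0, obtenemos j(t) = 0. Usando j(t) = 0 y sustituyendo t = 3, encontramos j = 0.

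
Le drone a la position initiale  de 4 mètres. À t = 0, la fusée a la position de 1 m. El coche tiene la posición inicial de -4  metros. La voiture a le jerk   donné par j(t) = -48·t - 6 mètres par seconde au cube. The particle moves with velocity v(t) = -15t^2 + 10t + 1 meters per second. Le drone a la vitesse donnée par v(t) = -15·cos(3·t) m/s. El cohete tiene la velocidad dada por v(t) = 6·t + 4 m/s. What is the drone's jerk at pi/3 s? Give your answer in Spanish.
Debemos derivar nuestra ecuación de la velocidad v(t) = -15·cos(3·t) 2 veces. La derivada de la velocidad da la aceleración: a(t) = 45·sin(3·t). Tomando d/dt de a(t), encontramos j(t) = 135·cos(3·t). De la ecuación de la sacudida j(t) = 135·cos(3·t), sustituimos t = pi/3 para obtener j = -135.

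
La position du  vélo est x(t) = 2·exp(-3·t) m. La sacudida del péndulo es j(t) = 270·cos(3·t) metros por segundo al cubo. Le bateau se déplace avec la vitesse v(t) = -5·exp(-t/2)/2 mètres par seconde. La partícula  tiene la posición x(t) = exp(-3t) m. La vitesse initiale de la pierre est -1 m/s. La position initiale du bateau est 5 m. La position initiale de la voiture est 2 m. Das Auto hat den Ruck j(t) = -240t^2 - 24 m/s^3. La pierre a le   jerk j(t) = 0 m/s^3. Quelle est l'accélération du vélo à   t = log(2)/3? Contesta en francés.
Nous devons dériver notre équation de la position x(t) = 2·exp(-3·t) 2 fois. En prenant d/dt de x(t), nous trouvons v(t) = -6·exp(-3·t). La dérivée de la vitesse donne l'accélération: a(t) = 18·exp(-3·t). En utilisant a(t) = 18·exp(-3·t) et en substituant t = log(2)/3, nous trouvons a = 9.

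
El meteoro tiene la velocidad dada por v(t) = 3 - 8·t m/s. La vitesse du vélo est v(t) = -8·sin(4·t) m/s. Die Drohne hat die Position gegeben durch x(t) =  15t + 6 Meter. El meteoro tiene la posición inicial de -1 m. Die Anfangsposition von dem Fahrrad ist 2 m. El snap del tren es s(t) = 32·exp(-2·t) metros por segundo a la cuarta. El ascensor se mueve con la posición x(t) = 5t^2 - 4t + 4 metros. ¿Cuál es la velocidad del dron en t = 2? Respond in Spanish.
Debemos derivar nuestra ecuación de la posición x(t) = 15·t + 6 1 vez. Tomando d/dt de x(t), encontramos v(t) = 15. Tenemos la velocidad v(t) = 15. Sustituyendo t = 2: v(2) = 15.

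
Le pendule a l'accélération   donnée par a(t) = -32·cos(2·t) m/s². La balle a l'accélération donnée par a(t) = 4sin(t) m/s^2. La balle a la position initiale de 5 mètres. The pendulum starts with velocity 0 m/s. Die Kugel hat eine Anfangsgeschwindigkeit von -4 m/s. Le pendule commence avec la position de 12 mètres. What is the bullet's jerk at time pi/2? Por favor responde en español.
Debemos derivar nuestra ecuación de la aceleración a(t) = 4·sin(t) 1 vez. Derivando la aceleración, obtenemos la sacudida: j(t) = 4·cos(t). Tenemos la sacudida j(t) = 4·cos(t). Sustituyendo t = pi/2: j(pi/2) = 0.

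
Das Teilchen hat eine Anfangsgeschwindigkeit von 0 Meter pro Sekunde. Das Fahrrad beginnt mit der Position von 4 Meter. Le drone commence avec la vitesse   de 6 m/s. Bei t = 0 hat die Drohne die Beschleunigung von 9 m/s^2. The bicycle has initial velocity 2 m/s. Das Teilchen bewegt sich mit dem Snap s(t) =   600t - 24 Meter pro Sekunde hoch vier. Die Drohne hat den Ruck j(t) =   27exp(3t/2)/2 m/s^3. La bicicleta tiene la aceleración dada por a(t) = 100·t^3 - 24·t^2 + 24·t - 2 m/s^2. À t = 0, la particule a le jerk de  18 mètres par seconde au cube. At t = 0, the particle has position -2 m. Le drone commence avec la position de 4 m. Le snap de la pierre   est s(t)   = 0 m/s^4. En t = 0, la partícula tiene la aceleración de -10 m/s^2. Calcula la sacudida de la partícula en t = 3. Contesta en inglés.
Starting from snap s(t) = 600·t - 24, we take 1 antiderivative. The integral of snap is jerk. Using j(0) = 18, we get j(t) = 300·t^2 - 24·t + 18. Using j(t) = 300·t^2 - 24·t + 18 and substituting t = 3, we find j = 2646.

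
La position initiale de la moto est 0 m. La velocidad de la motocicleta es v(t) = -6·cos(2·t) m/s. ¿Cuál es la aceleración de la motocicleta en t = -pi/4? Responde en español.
Para resolver esto, necesitamos tomar 1 derivada de nuestra ecuación de la velocidad v(t) = -6·cos(2·t). La derivada de la velocidad da la aceleración: a(t) = 12·sin(2·t). De la ecuación de la aceleración a(t) = 12·sin(2·t), sustituimos t = -pi/4 para obtener a = -12.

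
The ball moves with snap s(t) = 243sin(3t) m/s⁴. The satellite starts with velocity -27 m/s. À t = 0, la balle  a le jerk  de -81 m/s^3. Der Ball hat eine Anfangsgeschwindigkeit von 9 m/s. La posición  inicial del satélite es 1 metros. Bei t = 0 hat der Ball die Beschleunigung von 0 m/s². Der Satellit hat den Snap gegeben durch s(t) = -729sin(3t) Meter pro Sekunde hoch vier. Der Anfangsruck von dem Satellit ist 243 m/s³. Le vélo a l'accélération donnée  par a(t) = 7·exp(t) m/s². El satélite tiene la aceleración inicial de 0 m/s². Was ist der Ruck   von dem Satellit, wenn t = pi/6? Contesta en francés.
En partant du snap s(t) = -729·sin(3·t), nous prenons 1 primitive. En intégrant le snap et en utilisant la condition initiale j(0) = 243, nous obtenons j(t) = 243·cos(3·t). Nous avons le jerk j(t) = 243·cos(3·t). En substituant t = pi/6: j(pi/6) = 0.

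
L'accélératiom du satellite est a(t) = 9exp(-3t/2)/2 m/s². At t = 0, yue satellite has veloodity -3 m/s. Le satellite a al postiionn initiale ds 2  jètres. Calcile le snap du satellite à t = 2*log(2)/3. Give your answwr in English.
To solve this, we need to take 2 derivatives of our acceleration equation a(t) = 9·exp(-3·t/2)/2. The derivative of acceleration gives jerk: j(t) = -27·exp(-3·t/2)/4. The derivative of jerk gives snap: s(t) = 81·exp(-3·t/2)/8. We have snap s(t) = 81·exp(-3·t/2)/8. Substituting t = 2*log(2)/3: s(2*log(2)/3) = 81/16.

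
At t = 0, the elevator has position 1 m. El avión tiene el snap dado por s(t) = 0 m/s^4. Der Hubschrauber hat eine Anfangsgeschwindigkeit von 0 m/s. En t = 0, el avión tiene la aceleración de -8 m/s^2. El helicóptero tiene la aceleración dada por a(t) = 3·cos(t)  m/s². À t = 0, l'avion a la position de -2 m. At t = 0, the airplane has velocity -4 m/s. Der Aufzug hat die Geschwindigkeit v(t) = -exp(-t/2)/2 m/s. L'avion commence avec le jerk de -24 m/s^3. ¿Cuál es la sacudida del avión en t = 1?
Debemos encontrar la integral de nuestra ecuación del snap s(t) = 0 1 vez. La antiderivada del snap, con j(0) = -24, da la sacudida: j(t) = -24. Tenemos la sacudida j(t) = -24. Sustituyendo t = 1: j(1) = -24.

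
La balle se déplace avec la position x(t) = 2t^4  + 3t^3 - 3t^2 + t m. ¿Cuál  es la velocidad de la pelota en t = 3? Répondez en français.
Nous devons dériver notre équation de la position x(t) = 2·t^4 + 3·t^3 - 3·t^2 + t 1 fois. En dérivant la position, nous obtenons la vitesse: v(t) = 8·t^3 + 9·t^2 - 6·t + 1. Nous avons la vitesse v(t) = 8·t^3 + 9·t^2 - 6·t + 1. En substituant t = 3: v(3) = 280.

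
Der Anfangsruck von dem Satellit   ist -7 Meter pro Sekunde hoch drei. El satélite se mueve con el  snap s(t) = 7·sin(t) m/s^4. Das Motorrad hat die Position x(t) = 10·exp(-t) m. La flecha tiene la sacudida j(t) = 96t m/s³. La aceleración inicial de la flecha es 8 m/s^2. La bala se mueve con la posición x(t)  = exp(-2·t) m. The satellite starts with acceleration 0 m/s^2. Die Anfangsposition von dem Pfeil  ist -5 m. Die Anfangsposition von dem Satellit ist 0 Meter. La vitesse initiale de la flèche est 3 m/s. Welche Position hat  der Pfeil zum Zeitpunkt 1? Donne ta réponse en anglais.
To solve this, we need to take 3 antiderivatives of our jerk equation j(t) = 96·t. Taking ∫j(t)dt and applying a(0) = 8, we find a(t) = 48·t^2 + 8. The antiderivative of acceleration, with v(0) = 3, gives velocity: v(t) = 16·t^3 + 8·t + 3. Taking ∫v(t)dt and applying x(0) = -5, we find x(t) = 4·t^4 + 4·t^2 + 3·t - 5. From the given position equation x(t) = 4·t^4 + 4·t^2 + 3·t - 5, we substitute t = 1 to get x = 6.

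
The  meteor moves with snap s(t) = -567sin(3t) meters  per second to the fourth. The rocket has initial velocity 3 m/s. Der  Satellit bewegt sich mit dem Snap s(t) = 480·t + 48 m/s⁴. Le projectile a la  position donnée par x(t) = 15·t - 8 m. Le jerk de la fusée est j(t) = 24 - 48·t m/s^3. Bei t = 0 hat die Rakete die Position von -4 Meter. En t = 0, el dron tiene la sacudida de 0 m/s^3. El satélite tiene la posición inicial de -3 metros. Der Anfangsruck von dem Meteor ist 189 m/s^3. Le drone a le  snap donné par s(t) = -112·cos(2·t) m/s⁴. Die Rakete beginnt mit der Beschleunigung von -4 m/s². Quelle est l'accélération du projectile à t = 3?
Pour résoudre ceci, nous devons prendre 2 dérivées de notre équation de la position x(t) = 15·t - 8. En prenant d/dt de x(t), nous trouvons v(t) = 15. La dérivée de la vitesse donne l'accélération: a(t) = 0. De l'équation de l'accélération a(t) = 0, nous substituons t = 3 pour obtenir a = 0.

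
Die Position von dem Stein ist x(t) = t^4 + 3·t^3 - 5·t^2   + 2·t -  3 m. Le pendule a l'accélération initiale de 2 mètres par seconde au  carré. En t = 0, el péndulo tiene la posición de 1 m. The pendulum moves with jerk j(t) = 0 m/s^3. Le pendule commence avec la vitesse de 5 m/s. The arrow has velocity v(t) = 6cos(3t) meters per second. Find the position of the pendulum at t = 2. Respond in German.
Wir müssen das Integral unserer Gleichung für den Ruck j(t) = 0 3-mal finden. Die Stammfunktion von dem Ruck ist die Beschleunigung. Mit a(0) = 2 erhalten wir a(t) = 2. Die Stammfunktion von der Beschleunigung ist die Geschwindigkeit. Mit v(0) = 5 erhalten wir v(t) = 2·t + 5. Durch Integration von der Geschwindigkeit und Verwendung der Anfangsbedingung x(0) = 1, erhalten wir x(t) = t^2 + 5·t + 1. Mit x(t) = t^2 + 5·t + 1 und Einsetzen von t = 2, finden wir x = 15.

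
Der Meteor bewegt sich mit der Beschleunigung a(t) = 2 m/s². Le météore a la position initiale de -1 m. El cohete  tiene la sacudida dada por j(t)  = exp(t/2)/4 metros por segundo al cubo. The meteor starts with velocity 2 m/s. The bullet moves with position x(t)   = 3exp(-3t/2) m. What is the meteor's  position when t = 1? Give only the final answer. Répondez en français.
À t = 1, x = 2.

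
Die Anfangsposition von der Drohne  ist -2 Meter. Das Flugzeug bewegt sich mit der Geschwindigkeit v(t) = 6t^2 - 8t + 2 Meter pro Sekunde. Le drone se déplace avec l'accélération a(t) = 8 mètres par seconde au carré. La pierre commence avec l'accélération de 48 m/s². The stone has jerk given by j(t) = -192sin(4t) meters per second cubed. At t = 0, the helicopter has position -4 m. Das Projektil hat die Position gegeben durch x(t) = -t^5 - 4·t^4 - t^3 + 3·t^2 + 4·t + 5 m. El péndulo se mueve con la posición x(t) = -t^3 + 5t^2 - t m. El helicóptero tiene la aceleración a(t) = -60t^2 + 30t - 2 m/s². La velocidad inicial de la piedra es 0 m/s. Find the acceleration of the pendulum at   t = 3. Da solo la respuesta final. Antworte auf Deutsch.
Bei t = 3, a = -8.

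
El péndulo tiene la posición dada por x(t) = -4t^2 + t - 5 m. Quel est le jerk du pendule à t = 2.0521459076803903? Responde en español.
Para resolver esto, necesitamos tomar 3 derivadas de nuestra ecuación de la posición x(t) = -4·t^2 + t - 5. La derivada de la posición da la velocidad: v(t) = 1 - 8·t. La derivada de la velocidad da la aceleración: a(t) = -8. Derivando la aceleración, obtenemos la sacudida: j(t) = 0. Tenemos la sacudida j(t) = 0. Sustituyendo t = 2.0521459076803903: j(2.0521459076803903) = 0.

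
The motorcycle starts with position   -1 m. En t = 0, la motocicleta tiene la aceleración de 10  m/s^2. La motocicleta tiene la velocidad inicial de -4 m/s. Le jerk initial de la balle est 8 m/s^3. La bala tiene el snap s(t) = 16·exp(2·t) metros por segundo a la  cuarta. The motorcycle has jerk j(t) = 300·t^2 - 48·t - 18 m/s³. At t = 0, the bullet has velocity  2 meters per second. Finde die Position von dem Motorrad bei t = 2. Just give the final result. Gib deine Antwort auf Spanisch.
En t = 2, x = 115.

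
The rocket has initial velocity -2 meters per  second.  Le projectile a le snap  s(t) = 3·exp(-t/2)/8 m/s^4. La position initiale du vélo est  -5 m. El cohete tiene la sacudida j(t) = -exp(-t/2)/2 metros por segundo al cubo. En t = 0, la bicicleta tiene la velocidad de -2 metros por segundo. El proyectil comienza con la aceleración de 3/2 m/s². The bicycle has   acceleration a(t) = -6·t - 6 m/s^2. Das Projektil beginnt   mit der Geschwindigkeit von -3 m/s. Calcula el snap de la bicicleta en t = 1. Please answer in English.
Starting from acceleration a(t) = -6·t - 6, we take 2 derivatives. Taking d/dt of a(t), we find j(t) = -6. Taking d/dt of j(t), we find s(t) = 0. Using s(t) = 0 and substituting t = 1, we find s = 0.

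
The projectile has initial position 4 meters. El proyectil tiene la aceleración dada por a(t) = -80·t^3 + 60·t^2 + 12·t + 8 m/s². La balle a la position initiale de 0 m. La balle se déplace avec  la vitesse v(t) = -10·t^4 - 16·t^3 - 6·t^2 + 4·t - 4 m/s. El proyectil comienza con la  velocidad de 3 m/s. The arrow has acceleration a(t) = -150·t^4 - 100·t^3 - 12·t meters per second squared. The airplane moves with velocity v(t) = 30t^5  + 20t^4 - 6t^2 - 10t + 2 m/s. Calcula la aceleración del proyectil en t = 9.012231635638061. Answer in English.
Using a(t) = -80·t^3 + 60·t^2 + 12·t + 8 and substituting t = 9.012231635638061, we find a = -53568.7403841998.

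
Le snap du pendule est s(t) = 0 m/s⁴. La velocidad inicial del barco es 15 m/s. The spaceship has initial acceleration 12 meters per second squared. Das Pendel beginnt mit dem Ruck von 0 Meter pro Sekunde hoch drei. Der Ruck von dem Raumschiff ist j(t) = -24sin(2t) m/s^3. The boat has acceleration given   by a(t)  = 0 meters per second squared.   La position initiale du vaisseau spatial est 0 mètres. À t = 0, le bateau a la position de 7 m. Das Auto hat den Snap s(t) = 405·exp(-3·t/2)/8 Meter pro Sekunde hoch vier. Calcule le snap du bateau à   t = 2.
Nous devons dériver notre équation de l'accélération a(t) = 0 2 fois. En prenant d/dt de a(t), nous trouvons j(t) = 0. En dérivant le jerk, nous obtenons le snap: s(t) = 0. De l'équation du snap s(t) = 0, nous substituons t = 2 pour obtenir s = 0.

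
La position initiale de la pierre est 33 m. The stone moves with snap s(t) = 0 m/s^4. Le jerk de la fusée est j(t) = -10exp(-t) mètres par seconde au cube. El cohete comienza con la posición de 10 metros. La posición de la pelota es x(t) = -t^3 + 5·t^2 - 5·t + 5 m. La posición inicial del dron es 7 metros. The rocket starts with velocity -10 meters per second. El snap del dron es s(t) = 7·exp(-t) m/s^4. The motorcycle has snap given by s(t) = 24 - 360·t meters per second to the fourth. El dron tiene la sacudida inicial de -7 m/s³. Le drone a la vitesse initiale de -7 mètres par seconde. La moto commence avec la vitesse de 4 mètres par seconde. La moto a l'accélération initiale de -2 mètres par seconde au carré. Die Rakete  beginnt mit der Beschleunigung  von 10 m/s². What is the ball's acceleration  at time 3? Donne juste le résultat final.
The acceleration at t = 3 is a = -8.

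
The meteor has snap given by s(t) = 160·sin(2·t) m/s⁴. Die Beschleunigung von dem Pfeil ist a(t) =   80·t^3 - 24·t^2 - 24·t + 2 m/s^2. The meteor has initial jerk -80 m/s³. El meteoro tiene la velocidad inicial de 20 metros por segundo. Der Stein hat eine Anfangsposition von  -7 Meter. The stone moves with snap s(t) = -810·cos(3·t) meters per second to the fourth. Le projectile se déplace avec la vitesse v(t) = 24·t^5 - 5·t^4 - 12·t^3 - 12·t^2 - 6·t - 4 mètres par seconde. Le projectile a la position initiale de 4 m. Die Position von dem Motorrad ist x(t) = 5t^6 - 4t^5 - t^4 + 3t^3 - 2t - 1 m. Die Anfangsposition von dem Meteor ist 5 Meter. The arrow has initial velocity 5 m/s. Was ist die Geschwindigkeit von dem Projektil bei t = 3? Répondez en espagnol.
Tenemos la velocidad v(t) = 24·t^5 - 5·t^4 - 12·t^3 - 12·t^2 - 6·t - 4. Sustituyendo t = 3: v(3) = 4973.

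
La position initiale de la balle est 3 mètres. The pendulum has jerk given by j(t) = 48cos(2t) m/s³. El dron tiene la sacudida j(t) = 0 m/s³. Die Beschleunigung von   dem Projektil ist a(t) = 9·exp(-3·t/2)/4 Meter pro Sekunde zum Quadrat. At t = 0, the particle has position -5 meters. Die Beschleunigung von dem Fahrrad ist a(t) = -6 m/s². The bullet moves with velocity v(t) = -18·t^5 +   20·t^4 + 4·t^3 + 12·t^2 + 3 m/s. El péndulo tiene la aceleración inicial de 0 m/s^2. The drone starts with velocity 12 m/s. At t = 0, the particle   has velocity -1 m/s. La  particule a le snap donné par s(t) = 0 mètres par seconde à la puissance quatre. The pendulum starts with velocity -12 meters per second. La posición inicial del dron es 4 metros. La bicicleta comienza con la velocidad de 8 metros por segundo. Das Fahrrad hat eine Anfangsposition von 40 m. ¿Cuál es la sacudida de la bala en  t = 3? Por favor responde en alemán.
Wir müssen unsere Gleichung für die Geschwindigkeit v(t) = -18·t^5 + 20·t^4 + 4·t^3 + 12·t^2 + 3 2-mal ableiten. Mit d/dt von v(t) finden wir a(t) = -90·t^4 + 80·t^3 + 12·t^2 + 24·t. Mit d/dt von a(t) finden wir j(t) = -360·t^3 + 240·t^2 + 24·t + 24. Mit j(t) = -360·t^3 + 240·t^2 + 24·t + 24 und Einsetzen von t = 3, finden wir j = -7464.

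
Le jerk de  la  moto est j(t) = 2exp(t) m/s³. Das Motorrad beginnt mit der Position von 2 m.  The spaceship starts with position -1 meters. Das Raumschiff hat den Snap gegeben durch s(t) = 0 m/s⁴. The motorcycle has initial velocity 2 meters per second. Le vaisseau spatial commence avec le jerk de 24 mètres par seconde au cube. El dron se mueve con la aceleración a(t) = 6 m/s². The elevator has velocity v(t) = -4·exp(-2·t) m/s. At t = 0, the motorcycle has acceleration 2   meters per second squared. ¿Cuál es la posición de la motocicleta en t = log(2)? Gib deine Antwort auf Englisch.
To find the answer, we compute 3 antiderivatives of j(t) = 2·exp(t). Finding the integral of j(t) and using a(0) = 2: a(t) = 2·exp(t). Finding the antiderivative of a(t) and using v(0) = 2: v(t) = 2·exp(t). Finding the integral of v(t) and using x(0) = 2: x(t) = 2·exp(t). We have position x(t) = 2·exp(t). Substituting t = log(2): x(log(2)) = 4.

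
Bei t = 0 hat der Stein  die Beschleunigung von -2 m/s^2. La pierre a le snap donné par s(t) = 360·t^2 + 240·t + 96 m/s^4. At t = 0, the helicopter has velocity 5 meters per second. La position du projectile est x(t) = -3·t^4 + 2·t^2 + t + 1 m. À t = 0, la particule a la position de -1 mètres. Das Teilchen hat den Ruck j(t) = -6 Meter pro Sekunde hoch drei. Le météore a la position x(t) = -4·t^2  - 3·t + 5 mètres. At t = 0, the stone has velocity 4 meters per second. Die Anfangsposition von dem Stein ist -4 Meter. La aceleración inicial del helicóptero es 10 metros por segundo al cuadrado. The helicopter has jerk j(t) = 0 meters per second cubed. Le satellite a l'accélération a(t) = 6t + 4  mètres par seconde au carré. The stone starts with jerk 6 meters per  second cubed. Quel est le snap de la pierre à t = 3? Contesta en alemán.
Wir haben den Snap s(t) = 360·t^2 + 240·t + 96. Durch Einsetzen von t = 3: s(3) = 4056.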